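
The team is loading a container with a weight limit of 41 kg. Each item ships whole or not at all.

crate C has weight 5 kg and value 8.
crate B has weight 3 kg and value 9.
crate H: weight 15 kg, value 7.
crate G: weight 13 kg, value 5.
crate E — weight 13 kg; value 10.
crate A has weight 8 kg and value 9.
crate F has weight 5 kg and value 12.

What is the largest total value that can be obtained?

48

This is a 0-1 knapsack instance.
crate C + crate B + crate E + crate A + crate F: weight 5 + 3 + 13 + 8 + 5 = 34 ≤ 41, value 8 + 9 + 10 + 9 + 12 = 48.
crate C + crate B + crate H + crate A + crate F: weight 5 + 3 + 15 + 8 + 5 = 36 ≤ 41, value 8 + 9 + 7 + 9 + 12 = 45.
crate C + crate B + crate H + crate E + crate F: weight 5 + 3 + 15 + 13 + 5 = 41 ≤ 41, value 8 + 9 + 7 + 10 + 12 = 46.
Best is crate C, crate B, crate E, crate A, and crate F with total value 48.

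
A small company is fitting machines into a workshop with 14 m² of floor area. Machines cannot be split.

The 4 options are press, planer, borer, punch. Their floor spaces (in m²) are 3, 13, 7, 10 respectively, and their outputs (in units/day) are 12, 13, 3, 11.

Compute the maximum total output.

Treat it as a binary knapsack problem.
Allowing fractional choices, the relaxed optimum would be about 24.0, but machines are indivisible.
planer: floor space 13 ≤ 14, output 13.
press + punch: floor space 3 + 10 = 13 ≤ 14, output 12 + 11 = 23.
press + borer: floor space 3 + 7 = 10 ≤ 14, output 12 + 3 = 15.
Best is press and punch with total output 23.

23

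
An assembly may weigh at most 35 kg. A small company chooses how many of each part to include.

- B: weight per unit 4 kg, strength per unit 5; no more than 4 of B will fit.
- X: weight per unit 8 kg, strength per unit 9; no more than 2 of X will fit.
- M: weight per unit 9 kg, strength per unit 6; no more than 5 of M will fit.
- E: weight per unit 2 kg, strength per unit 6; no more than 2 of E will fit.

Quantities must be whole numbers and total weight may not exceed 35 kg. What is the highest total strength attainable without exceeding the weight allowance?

45

Take 3×B, 2×X, and 2×E: weight 32 ≤ 35, strength 3·5 + 2·9 + 2·6 = 45.
E has the best ratio (6/2) and is taken to its limit of 2; remaining capacity is filled optimally with the others.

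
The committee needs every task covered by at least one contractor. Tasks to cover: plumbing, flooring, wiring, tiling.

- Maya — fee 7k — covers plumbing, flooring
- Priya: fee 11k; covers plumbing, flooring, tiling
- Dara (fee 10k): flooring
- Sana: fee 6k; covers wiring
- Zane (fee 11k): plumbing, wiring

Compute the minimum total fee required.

17

This is a weighted set-cover instance.
Choose Priya and Sana: together they cover plumbing, flooring, wiring, tiling — every task.
Total fee: 11 + 6 = 17.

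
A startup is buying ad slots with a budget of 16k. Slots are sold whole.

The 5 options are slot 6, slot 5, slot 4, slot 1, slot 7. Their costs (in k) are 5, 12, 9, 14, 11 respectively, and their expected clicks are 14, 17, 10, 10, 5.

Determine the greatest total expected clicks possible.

Allowing fractional choices, the relaxed optimum would be about 29.6, but ad slots are indivisible.
slot 6 + slot 7: cost 5 + 11 = 16 ≤ 16, expected clicks 14 + 5 = 19.
slot 6 + slot 4: cost 5 + 9 = 14 ≤ 16, expected clicks 14 + 10 = 24.
slot 5: cost 12 ≤ 16, expected clicks 17.
Best is slot 6 and slot 4 with total expected clicks 24.

24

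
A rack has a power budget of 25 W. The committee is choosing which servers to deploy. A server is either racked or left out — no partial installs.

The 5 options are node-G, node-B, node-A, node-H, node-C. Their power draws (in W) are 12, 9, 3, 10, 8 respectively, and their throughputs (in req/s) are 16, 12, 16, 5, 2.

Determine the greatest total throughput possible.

44

Allowing fractional choices, the relaxed optimum would be about 44.5, but servers are indivisible.
node-G + node-A + node-C: power draw 12 + 3 + 8 = 23 ≤ 25, throughput 16 + 16 + 2 = 34.
node-G + node-A + node-H: power draw 12 + 3 + 10 = 25 ≤ 25, throughput 16 + 16 + 5 = 37.
node-G + node-B + node-A: power draw 12 + 9 + 3 = 24 ≤ 25, throughput 16 + 12 + 16 = 44.
Best is node-G, node-B, and node-A with total throughput 44.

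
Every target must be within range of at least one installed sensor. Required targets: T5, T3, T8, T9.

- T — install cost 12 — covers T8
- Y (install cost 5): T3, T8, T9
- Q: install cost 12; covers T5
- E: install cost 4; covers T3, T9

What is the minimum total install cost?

17

Choose Y and Q: together they cover T5, T3, T8, T9 — every target.
Total install cost: 5 + 12 = 17.
No cover costs less than 17.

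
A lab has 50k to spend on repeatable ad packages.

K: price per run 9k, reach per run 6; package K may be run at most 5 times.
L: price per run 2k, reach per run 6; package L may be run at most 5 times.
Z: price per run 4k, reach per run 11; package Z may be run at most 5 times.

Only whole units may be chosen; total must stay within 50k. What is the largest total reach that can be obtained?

97

L has the best ratio (6/2); taking only L gives at most 5×6 = 30 (stopped by the supply cap of 5).
Mixing does better — 2×K, 5×L, and 5×Z: price 48 ≤ 50, reach 2·6 + 5·6 + 5·11 = 97.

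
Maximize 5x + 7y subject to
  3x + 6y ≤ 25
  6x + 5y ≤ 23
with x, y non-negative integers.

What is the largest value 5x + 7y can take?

(x,y)=(0,4): 3·0+6·4=24≤25, 6·0+5·4=20≤23, objective 28.
(x,y)=(1,3): 3·1+6·3=21≤25, 6·1+5·3=21≤23, objective 26.
(x,y)=(0,3): 3·0+6·3=18≤25, 6·0+5·3=15≤23, objective 21.
Maximum is 28 at (x,y)=(0,4).

28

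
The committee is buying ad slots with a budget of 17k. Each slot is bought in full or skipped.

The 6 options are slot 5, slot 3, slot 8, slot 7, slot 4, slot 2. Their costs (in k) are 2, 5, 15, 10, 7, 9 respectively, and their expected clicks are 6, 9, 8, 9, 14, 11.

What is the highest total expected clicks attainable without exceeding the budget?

29

Take slot 5, slot 3, and slot 4: cost 2 + 5 + 7 = 14 ≤ 17, expected clicks 6 + 9 + 14 = 29.
No other feasible combination does better.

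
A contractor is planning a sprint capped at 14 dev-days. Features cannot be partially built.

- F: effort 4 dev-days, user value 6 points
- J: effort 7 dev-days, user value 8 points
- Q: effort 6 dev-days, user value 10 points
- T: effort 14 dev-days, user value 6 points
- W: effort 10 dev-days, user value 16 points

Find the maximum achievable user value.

22

Allowing fractional choices, the relaxed optimum would be about 22.8, but features are indivisible.
F + W: effort 4 + 10 = 14 ≤ 14, user value 6 + 16 = 22.
J + Q: effort 7 + 6 = 13 ≤ 14, user value 8 + 10 = 18.
Best is F and W with total user value 22.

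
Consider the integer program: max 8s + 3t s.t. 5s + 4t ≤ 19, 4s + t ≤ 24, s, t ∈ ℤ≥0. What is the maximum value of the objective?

27

(s,t)=(3,1): 5·3+4·1=19≤19, 4·3+1·1=13≤24, objective 27.
(s,t)=(3,0): 5·3+4·0=15≤19, 4·3+1·0=12≤24, objective 24.
(s,t)=(2,2): 5·2+4·2=18≤19, 4·2+1·2=10≤24, objective 22.
The best lattice point is (3,1), giving 27.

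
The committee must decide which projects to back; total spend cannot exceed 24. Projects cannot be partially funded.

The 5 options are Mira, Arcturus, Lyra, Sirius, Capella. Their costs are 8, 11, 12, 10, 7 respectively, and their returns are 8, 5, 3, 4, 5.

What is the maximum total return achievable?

13

Allowing fractional choices, the relaxed optimum would be about 17.1, but projects are indivisible.
Mira + Arcturus: cost 8 + 11 = 19 ≤ 24, return 8 + 5 = 13.
Mira + Capella: cost 8 + 7 = 15 ≤ 24, return 8 + 5 = 13.
The maximum return is 13; one optimal choice is Mira and Capella.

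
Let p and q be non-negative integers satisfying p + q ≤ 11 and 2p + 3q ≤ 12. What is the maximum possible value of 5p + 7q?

30

(p,q)=(6,0): 1·6+1·0=6≤11, 2·6+3·0=12≤12, objective 30.
(p,q)=(5,0): 1·5+1·0=5≤11, 2·5+3·0=10≤12, objective 25.
Maximum is 30 at (p,q)=(6,0).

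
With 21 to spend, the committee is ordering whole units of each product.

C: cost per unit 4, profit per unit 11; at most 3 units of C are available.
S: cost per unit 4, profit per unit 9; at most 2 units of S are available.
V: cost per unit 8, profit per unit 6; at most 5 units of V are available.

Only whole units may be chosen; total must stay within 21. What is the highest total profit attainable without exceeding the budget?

51

3×C and 2×S: cost 20 ≤ 21, profit 3·11 + 2·9 = 51.
3×C and 1×S: cost 16 ≤ 21, profit 3·11 + 1·9 = 42.
Best is 51.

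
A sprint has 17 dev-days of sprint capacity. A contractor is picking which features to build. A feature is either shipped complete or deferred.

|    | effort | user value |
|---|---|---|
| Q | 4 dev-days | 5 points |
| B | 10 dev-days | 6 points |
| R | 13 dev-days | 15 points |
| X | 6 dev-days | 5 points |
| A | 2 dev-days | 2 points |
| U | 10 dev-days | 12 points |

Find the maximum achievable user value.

20

Allowing fractional choices, the relaxed optimum would be about 20.5, but features are indivisible.
Q + R: effort 4 + 13 = 17 ≤ 17, user value 5 + 15 = 20.
Q + A + U: effort 4 + 2 + 10 = 16 ≤ 17, user value 5 + 2 + 12 = 19.
Q + U: effort 4 + 10 = 14 ≤ 17, user value 5 + 12 = 17.
Best is Q and R with total user value 20.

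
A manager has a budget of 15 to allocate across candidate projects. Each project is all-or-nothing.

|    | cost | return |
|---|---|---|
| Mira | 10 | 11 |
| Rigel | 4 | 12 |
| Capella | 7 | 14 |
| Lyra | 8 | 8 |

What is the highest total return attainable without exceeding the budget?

Treat it as a binary knapsack problem.
Allowing fractional choices, the relaxed optimum would be about 30.4, but projects are indivisible.
Capella + Lyra: cost 7 + 8 = 15 ≤ 15, return 14 + 8 = 22.
Mira + Rigel: cost 10 + 4 = 14 ≤ 15, return 11 + 12 = 23.
Rigel + Capella: cost 4 + 7 = 11 ≤ 15, return 12 + 14 = 26.
Best is Rigel and Capella with total return 26.

26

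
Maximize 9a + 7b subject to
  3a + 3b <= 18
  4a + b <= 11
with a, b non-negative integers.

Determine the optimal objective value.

Relaxing integrality, the LP optimum is 45.33 at (a,b) = (1.67, 4.33), which is not an integer point.
(a,b)=(1,5): 3·1+3·5=18≤18, 4·1+1·5=9≤11, objective 44.
(a,b)=(0,6): 3·0+3·6=18≤18, 4·0+1·6=6≤11, objective 42.
(a,b)=(2,3): 3·2+3·3=15≤18, 4·2+1·3=11≤11, objective 39.
(a,b)=(1,4): 3·1+3·4=15≤18, 4·1+1·4=8≤11, objective 37.
Maximum is 44 at (a,b)=(1,5).

44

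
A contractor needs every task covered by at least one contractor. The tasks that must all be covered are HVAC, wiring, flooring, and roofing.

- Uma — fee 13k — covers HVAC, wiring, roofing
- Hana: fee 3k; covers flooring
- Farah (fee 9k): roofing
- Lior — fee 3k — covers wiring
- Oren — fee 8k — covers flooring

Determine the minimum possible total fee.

Choose Uma and Hana: together they cover HVAC, wiring, flooring, roofing — every task.
Total fee: 13 + 3 = 16.

16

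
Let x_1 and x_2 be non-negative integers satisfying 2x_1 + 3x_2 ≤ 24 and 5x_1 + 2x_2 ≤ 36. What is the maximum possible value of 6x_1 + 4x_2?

The continuous relaxation peaks at (5.45, 4.36) with value 50.18; rounding to a feasible lattice point costs some objective.
(x_1,x_2)=(6,3): 2·6+3·3=21≤24, 5·6+2·3=36≤36, objective 48.
(x_1,x_2)=(5,4): 2·5+3·4=22≤24, 5·5+2·4=33≤36, objective 46.
(x_1,x_2)=(6,2): 2·6+3·2=18≤24, 5·6+2·2=34≤36, objective 44.
(x_1,x_2)=(4,5): 2·4+3·5=23≤24, 5·4+2·5=30≤36, objective 44.
The best lattice point is (6,3), giving 48.

48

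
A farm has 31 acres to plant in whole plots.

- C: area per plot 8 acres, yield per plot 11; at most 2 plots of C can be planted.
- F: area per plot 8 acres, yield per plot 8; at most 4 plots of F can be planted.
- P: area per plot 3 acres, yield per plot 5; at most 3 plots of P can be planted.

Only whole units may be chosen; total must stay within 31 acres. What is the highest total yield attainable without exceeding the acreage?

This is a bounded integer knapsack.
P has the best ratio (5/3); taking only P gives at most 3×5 = 15 (stopped by the supply cap of 3).
Mixing does better — 2×C, 1×F, and 2×P: area 30 ≤ 31, yield 2·11 + 1·8 + 2·5 = 40.

40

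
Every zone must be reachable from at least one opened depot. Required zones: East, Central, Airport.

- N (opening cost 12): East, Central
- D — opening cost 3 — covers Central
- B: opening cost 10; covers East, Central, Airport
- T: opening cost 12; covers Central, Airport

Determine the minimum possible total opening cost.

10

The greedy cost-per-new-zone heuristic would pick D and B for 13, but a cheaper cover exists.
B alone covers East, Central, Airport — every zone.
Total opening cost: 10.
No cover costs less than 10.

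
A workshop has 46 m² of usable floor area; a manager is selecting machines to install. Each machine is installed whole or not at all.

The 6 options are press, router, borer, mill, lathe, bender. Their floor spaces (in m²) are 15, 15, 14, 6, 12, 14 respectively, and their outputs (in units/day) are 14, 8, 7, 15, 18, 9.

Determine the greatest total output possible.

49

Allowing fractional choices, the relaxed optimum would be about 55.4, but machines are indivisible.
borer + mill + lathe + bender: floor space 14 + 6 + 12 + 14 = 46 ≤ 46, output 7 + 15 + 18 + 9 = 49.
press + mill + lathe: floor space 15 + 6 + 12 = 33 ≤ 46, output 14 + 15 + 18 = 47.
Best is borer, mill, lathe, and bender with total output 49.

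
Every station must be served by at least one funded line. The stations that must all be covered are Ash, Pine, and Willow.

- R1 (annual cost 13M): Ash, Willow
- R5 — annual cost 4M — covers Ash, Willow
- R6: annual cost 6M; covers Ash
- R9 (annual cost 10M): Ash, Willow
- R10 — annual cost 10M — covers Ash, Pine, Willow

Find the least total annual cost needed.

This is a weighted set-cover instance.
R10 alone covers Ash, Pine, Willow — every station.
Total annual cost: 10.

10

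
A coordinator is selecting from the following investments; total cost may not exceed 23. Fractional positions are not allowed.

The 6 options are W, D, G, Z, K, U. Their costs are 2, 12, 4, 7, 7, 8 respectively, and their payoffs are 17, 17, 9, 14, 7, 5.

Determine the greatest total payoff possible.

W + G + Z + U: cost 2 + 4 + 7 + 8 = 21 ≤ 23, payoff 17 + 9 + 14 + 5 = 45.
W + D + Z: cost 2 + 12 + 7 = 21 ≤ 23, payoff 17 + 17 + 14 = 48.
W + G + Z + K: cost 2 + 4 + 7 + 7 = 20 ≤ 23, payoff 17 + 9 + 14 + 7 = 47.
Best is W, D, and Z with total payoff 48.

48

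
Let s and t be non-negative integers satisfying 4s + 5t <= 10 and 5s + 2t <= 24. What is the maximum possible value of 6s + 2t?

12

(s,t)=(2,0): 4·2+5·0=8≤10, 5·2+2·0=10≤24, objective 12.
(s,t)=(1,1): 4·1+5·1=9≤10, 5·1+2·1=7≤24, objective 8.
(s,t)=(1,0): 4·1+5·0=4≤10, 5·1+2·0=5≤24, objective 6.
Maximum is 12 at (s,t)=(2,0).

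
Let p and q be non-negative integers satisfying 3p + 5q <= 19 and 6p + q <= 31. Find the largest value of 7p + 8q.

Relaxing integrality, the LP optimum is 41.48 at (p,q) = (5.04, 0.778), which is not an integer point.
(p,q)=(3,2): 3·3+5·2=19≤19, 6·3+1·2=20≤31, objective 37.
(p,q)=(4,1): 3·4+5·1=17≤19, 6·4+1·1=25≤31, objective 36.
(p,q)=(5,0): 3·5+5·0=15≤19, 6·5+1·0=30≤31, objective 35.
No feasible integer point exceeds 37.

37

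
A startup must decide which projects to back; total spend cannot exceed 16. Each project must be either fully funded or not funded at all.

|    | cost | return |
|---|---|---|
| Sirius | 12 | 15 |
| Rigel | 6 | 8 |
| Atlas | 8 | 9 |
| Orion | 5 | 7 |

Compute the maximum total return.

This is a 0-1 knapsack instance.
Take Rigel and Atlas: cost 6 + 8 = 14 ≤ 16, return 8 + 9 = 17.
No other feasible combination does better.

17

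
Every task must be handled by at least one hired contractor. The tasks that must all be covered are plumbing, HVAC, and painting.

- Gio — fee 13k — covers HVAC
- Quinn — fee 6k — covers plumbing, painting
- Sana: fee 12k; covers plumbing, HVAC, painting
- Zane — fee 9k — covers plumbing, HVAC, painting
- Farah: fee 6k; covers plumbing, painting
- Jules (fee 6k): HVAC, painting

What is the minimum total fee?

This is an integer covering problem.
Zane alone covers plumbing, HVAC, painting — every task.
Total fee: 9.

9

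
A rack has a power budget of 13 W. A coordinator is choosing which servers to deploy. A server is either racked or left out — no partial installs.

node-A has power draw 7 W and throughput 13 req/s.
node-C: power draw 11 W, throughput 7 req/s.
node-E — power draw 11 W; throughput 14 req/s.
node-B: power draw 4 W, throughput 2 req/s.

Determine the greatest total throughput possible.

15

This is a 0-1 knapsack instance.
Take node-A and node-B: power draw 7 + 4 = 11 ≤ 13, throughput 13 + 2 = 15.
No other feasible combination does better.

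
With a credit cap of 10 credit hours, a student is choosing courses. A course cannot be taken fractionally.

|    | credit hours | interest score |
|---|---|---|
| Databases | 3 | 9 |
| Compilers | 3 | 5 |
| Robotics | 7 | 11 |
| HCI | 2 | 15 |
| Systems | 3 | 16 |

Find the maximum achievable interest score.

HCI + Systems: credit hours 2 + 3 = 5 ≤ 10, interest score 15 + 16 = 31.
Databases + HCI + Systems: credit hours 3 + 2 + 3 = 8 ≤ 10, interest score 9 + 15 + 16 = 40.
Compilers + HCI + Systems: credit hours 3 + 2 + 3 = 8 ≤ 10, interest score 5 + 15 + 16 = 36.
Best is Databases, HCI, and Systems with total interest score 40.

40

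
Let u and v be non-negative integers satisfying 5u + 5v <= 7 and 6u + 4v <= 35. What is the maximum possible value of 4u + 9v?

9

Relaxing integrality, the LP optimum is 12.60 at (u,v) = (0, 1.4), which is not an integer point.
(u,v)=(0,1): 5·0+5·1=5≤7, 6·0+4·1=4≤35, objective 9.
(u,v)=(1,0): 5·1+5·0=5≤7, 6·1+4·0=6≤35, objective 4.
(u,v)=(0,0): 5·0+5·0=0≤7, 6·0+4·0=0≤35, objective 0.
No feasible integer point exceeds 9.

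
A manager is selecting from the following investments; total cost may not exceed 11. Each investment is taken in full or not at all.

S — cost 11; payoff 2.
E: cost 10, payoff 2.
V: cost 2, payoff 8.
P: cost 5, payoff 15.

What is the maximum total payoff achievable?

This is an integer program with binary decision variables.
P: cost 5 ≤ 11, payoff 15.
V + P: cost 2 + 5 = 7 ≤ 11, payoff 8 + 15 = 23.
Best is V and P with total payoff 23.

23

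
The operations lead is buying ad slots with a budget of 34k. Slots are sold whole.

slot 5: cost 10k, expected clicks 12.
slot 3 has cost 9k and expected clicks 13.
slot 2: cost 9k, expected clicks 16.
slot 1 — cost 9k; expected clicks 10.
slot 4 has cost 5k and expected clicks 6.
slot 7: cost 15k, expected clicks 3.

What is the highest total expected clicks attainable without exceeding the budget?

47

slot 3 + slot 2 + slot 1 + slot 4: cost 9 + 9 + 9 + 5 = 32 ≤ 34, expected clicks 13 + 16 + 10 + 6 = 45.
slot 5 + slot 3 + slot 2 + slot 4: cost 10 + 9 + 9 + 5 = 33 ≤ 34, expected clicks 12 + 13 + 16 + 6 = 47.
Best is slot 5, slot 3, slot 2, and slot 4 with total expected clicks 47.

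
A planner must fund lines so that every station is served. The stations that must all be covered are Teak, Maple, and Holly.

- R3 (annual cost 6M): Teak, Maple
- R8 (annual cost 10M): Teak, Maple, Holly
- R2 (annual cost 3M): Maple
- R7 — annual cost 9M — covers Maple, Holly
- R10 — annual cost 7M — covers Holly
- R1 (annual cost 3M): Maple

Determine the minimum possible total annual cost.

This is an integer covering problem.
The greedy cost-per-new-station heuristic would pick R3 and R10 for 13, but a cheaper cover exists.
R8 alone covers Teak, Maple, Holly — every station.
Total annual cost: 10.
No cover costs less than 10.

10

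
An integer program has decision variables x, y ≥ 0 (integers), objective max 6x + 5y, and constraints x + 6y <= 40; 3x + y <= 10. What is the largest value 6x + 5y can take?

(x,y)=(1,6): 1·1+6·6=37≤40, 3·1+1·6=9≤10, objective 36.
(x,y)=(1,5): 1·1+6·5=31≤40, 3·1+1·5=8≤10, objective 31.
(x,y)=(0,6): 1·0+6·6=36≤40, 3·0+1·6=6≤10, objective 30.
(x,y)=(0,5): 1·0+6·5=30≤40, 3·0+1·5=5≤10, objective 25.
No feasible integer point exceeds 36.

36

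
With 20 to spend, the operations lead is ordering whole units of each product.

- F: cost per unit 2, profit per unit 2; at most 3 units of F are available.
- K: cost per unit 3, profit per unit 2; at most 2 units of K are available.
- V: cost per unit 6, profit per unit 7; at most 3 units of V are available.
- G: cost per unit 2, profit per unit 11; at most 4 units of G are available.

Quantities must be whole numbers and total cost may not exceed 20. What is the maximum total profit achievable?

This is a bounded integer knapsack.
G has the best ratio (11/2); taking only G gives at most 4×11 = 44 (stopped by the supply cap of 4).
Mixing does better — 2×V and 4×G: cost 20 ≤ 20, profit 2·7 + 4·11 = 58.

58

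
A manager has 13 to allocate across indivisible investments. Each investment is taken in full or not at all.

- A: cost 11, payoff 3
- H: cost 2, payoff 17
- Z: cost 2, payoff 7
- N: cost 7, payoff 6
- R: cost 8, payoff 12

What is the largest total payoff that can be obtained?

36

Treat it as a binary knapsack problem.
Take H, Z, and R: cost 2 + 2 + 8 = 12 ≤ 13, payoff 17 + 7 + 12 = 36.
No other feasible combination does better.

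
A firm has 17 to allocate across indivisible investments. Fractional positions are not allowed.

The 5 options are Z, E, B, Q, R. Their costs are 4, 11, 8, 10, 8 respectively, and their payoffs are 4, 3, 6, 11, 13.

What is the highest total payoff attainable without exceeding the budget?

Allowing fractional choices, the relaxed optimum would be about 22.9, but investments are indivisible.
Z + R: cost 4 + 8 = 12 ≤ 17, payoff 4 + 13 = 17.
B + R: cost 8 + 8 = 16 ≤ 17, payoff 6 + 13 = 19.
Best is B and R with total payoff 19.

19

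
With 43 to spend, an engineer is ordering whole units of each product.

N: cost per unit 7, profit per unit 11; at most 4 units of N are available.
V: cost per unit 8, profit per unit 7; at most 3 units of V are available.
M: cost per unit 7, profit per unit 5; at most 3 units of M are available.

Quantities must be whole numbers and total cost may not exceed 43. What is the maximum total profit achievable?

4×N and 2×M: cost 42 ≤ 43, profit 4·11 + 2·5 = 54.
4×N, 1×V, and 1×M: cost 43 ≤ 43, profit 4·11 + 1·7 + 1·5 = 56.
Best is 56.

56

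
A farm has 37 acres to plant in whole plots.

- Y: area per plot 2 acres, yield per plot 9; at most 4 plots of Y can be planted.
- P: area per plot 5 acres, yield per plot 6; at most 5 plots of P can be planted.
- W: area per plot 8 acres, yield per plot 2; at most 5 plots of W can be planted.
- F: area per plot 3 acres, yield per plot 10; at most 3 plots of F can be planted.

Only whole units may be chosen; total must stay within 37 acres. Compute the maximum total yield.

Take 4×Y, 4×P, and 3×F: area 37 ≤ 37, yield 4·9 + 4·6 + 3·10 = 90.
Y has the best ratio (9/2) and is taken to its limit of 4; remaining capacity is filled optimally with the others.

90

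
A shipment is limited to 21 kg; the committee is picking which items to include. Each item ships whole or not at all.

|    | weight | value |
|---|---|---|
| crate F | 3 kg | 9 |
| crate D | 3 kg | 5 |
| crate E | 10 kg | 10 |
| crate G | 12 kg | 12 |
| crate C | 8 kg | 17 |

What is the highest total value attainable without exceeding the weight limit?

Take crate F, crate E, and crate C: weight 3 + 10 + 8 = 21 ≤ 21, value 9 + 10 + 17 = 36.
No other feasible combination does better.

36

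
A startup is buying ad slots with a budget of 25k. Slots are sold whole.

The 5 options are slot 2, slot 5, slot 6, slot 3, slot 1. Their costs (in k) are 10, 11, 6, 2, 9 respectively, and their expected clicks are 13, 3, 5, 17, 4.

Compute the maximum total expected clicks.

Allowing fractional choices, the relaxed optimum would be about 38.1, but ad slots are indivisible.
slot 2 + slot 6 + slot 3: cost 10 + 6 + 2 = 18 ≤ 25, expected clicks 13 + 5 + 17 = 35.
slot 2 + slot 3 + slot 1: cost 10 + 2 + 9 = 21 ≤ 25, expected clicks 13 + 17 + 4 = 34.
slot 2 + slot 5 + slot 3: cost 10 + 11 + 2 = 23 ≤ 25, expected clicks 13 + 3 + 17 = 33.
Best is slot 2, slot 6, and slot 3 with total expected clicks 35.

35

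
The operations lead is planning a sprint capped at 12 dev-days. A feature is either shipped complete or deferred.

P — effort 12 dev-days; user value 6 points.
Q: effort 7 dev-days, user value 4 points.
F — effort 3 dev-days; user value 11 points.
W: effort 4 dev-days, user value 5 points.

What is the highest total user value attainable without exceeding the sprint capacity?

16

This is an integer program with binary decision variables.
F + W: effort 3 + 4 = 7 ≤ 12, user value 11 + 5 = 16.
F: effort 3 ≤ 12, user value 11.
Q + F: effort 7 + 3 = 10 ≤ 12, user value 4 + 11 = 15.
Best is F and W with total user value 16.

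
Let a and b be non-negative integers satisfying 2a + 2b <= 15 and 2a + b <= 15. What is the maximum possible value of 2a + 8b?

(a,b)=(0,7) is feasible, giving 56.
(a,b)=(1,6) is feasible, giving 50.
(a,b)=(0,6) is feasible, giving 48.
The best lattice point is (0,7), giving 56.

56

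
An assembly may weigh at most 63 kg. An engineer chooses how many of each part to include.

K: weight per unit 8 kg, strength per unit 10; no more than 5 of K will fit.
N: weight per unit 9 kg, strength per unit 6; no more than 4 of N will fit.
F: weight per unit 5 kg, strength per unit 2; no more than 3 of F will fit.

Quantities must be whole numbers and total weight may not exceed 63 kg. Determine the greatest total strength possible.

This is a bounded integer knapsack.
K has the best ratio (10/8); taking only K gives at most 5×10 = 50 (stopped by the supply cap of 5).
Mixing does better — 5×K, 2×N, and 1×F: weight 63 ≤ 63, strength 5·10 + 2·6 + 1·2 = 64.

64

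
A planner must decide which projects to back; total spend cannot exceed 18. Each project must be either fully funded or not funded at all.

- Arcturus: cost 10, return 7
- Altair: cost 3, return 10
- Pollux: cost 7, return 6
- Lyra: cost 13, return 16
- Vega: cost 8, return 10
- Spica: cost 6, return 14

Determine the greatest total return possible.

Altair + Vega + Spica: cost 3 + 8 + 6 = 17 ≤ 18, return 10 + 10 + 14 = 34.
Altair + Lyra: cost 3 + 13 = 16 ≤ 18, return 10 + 16 = 26.
Altair + Pollux + Spica: cost 3 + 7 + 6 = 16 ≤ 18, return 10 + 6 + 14 = 30.
Best is Altair, Vega, and Spica with total return 34.

34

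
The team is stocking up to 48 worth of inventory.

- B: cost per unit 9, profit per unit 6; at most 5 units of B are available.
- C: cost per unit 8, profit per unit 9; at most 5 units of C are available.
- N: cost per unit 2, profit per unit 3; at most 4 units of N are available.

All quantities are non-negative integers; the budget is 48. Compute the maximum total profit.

This is a bounded integer knapsack.
Take 5×C and 4×N: cost 48 ≤ 48, profit 5·9 + 4·3 = 57.
N has the best ratio (3/2) and is taken to its limit of 4; remaining capacity is filled optimally with the others.

57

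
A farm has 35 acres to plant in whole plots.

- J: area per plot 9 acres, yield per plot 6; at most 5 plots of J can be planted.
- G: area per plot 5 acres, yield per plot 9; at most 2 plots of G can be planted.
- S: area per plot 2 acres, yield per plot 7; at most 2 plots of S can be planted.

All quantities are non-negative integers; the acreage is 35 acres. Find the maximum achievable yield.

2×J, 2×G, and 2×S: area 32 ≤ 35, yield 2·6 + 2·9 + 2·7 = 44.
1×J, 2×G, and 2×S: area 23 ≤ 35, yield 1·6 + 2·9 + 2·7 = 38.
Best is 44.

44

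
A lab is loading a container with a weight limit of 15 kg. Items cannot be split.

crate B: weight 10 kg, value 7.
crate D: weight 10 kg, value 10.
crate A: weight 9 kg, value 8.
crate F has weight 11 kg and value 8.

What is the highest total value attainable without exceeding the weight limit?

Allowing fractional choices, the relaxed optimum would be about 14.4, but items are indivisible.
crate A: weight 9 ≤ 15, value 8.
crate D: weight 10 ≤ 15, value 10.
crate F: weight 11 ≤ 15, value 8.
Best is crate D with total value 10.

10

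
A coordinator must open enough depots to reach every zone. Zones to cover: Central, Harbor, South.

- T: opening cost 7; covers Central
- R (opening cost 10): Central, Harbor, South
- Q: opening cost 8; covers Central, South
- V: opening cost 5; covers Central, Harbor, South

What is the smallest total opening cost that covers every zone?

V alone covers Central, Harbor, South — every zone.
Total opening cost: 5.
No cover costs less than 5.

5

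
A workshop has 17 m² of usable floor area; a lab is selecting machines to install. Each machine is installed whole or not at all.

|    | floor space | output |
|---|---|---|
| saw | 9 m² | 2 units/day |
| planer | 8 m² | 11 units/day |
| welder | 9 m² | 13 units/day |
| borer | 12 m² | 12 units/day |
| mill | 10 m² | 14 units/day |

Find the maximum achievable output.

24

Take planer and welder: floor space 8 + 9 = 17 ≤ 17, output 11 + 13 = 24.
No other feasible combination does better.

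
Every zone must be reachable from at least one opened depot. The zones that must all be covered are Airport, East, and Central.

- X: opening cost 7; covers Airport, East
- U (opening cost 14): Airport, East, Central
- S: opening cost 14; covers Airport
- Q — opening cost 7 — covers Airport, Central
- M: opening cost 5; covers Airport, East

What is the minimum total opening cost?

Choose Q and M: together they cover Airport, East, Central — every zone.
Total opening cost: 7 + 5 = 12.
No cover costs less than 12.

12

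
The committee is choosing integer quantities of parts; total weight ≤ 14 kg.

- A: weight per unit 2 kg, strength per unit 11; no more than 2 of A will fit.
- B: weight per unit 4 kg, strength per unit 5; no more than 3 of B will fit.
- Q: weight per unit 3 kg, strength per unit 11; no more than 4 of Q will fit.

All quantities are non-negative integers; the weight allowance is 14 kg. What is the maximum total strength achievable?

2×A and 3×Q: weight 13 ≤ 14, strength 2·11 + 3·11 = 55.
1×A and 4×Q: weight 14 ≤ 14, strength 1·11 + 4·11 = 55.
Best is 55.

55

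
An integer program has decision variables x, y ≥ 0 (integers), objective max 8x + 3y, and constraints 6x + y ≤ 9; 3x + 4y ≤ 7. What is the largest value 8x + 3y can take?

The continuous relaxation peaks at (1.38, 0.714) with value 13.19; rounding to a feasible lattice point costs some objective.
(x,y)=(1,1): 6·1+1·1=7≤9, 3·1+4·1=7≤7, objective 11.
(x,y)=(1,0): 6·1+1·0=6≤9, 3·1+4·0=3≤7, objective 8.
(x,y)=(0,1): 6·0+1·1=1≤9, 3·0+4·1=4≤7, objective 3.
The best lattice point is (1,1), giving 11.

11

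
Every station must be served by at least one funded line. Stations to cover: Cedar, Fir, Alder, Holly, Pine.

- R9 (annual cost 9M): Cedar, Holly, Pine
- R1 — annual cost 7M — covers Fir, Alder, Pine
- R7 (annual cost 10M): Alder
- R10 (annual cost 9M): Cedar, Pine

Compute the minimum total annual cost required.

16

Choose R9 and R1: together they cover Cedar, Fir, Alder, Holly, Pine — every station.
Total annual cost: 9 + 7 = 16.
No cover costs less than 16.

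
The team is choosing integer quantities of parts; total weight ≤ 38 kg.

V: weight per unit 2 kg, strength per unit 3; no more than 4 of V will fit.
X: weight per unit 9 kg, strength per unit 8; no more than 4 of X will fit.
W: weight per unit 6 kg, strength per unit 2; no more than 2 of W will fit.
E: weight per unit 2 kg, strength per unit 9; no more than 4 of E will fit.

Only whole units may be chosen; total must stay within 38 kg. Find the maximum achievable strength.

E has the best ratio (9/2); taking only E gives at most 4×9 = 36 (stopped by the supply cap of 4).
Mixing does better — 4×V, 2×X, and 4×E: weight 34 ≤ 38, strength 4·3 + 2·8 + 4·9 = 64.

64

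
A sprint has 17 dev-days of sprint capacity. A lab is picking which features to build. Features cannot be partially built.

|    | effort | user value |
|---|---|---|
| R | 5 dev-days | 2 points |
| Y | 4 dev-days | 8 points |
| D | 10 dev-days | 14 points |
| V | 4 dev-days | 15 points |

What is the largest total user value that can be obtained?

This is an integer program with binary decision variables.
Take D and V: effort 10 + 4 = 14 ≤ 17, user value 14 + 15 = 29.
No other feasible combination does better.

29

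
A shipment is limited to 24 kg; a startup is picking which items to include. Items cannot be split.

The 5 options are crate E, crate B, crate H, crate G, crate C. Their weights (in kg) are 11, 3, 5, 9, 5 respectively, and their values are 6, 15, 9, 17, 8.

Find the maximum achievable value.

49

Allowing fractional choices, the relaxed optimum would be about 50.1, but items are indivisible.
crate B + crate H + crate G + crate C: weight 3 + 5 + 9 + 5 = 22 ≤ 24, value 15 + 9 + 17 + 8 = 49.
crate B + crate H + crate G: weight 3 + 5 + 9 = 17 ≤ 24, value 15 + 9 + 17 = 41.
Best is crate B, crate H, crate G, and crate C with total value 49.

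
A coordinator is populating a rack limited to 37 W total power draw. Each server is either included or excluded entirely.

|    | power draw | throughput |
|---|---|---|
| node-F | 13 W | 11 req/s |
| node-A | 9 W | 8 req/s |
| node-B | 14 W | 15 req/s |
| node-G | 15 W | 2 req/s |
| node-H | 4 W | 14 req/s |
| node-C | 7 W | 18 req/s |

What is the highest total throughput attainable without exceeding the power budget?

This is a 0-1 knapsack instance.
Take node-A, node-B, node-H, and node-C: power draw 9 + 14 + 4 + 7 = 34 ≤ 37, throughput 8 + 15 + 14 + 18 = 55.
No other feasible combination does better.

55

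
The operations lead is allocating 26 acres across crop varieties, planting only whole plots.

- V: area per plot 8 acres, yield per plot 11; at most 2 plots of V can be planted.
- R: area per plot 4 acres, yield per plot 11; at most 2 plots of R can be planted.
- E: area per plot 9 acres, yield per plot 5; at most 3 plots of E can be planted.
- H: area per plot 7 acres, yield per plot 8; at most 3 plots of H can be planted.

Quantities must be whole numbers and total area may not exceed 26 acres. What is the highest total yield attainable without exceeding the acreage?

1×V, 2×R, and 1×H: area 23 ≤ 26, yield 1·11 + 2·11 + 1·8 = 41.
2×V and 2×R: area 24 ≤ 26, yield 2·11 + 2·11 = 44.
Best is 44.

44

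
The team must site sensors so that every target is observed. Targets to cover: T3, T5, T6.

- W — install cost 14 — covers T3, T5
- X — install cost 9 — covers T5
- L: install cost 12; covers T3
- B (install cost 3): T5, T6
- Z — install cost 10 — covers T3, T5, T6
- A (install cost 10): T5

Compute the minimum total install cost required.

The greedy cost-per-new-target heuristic would pick B and Z for 13, but a cheaper cover exists.
Z alone covers T3, T5, T6 — every target.
Total install cost: 10.
No cover costs less than 10.

10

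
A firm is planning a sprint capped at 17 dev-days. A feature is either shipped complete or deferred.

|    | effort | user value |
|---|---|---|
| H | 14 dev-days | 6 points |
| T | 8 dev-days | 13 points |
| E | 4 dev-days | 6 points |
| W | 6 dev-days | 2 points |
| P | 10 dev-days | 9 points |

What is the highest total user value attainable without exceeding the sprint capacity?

This is an integer program with binary decision variables.
E + P: effort 4 + 10 = 14 ≤ 17, user value 6 + 9 = 15.
T + W: effort 8 + 6 = 14 ≤ 17, user value 13 + 2 = 15.
T + E: effort 8 + 4 = 12 ≤ 17, user value 13 + 6 = 19.
Best is T and E with total user value 19.

19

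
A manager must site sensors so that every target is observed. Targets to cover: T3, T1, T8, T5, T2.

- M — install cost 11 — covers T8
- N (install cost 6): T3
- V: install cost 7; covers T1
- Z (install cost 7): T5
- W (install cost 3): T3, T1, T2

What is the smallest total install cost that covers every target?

This is an integer covering problem.
Choose M, Z, and W: together they cover T3, T1, T8, T5, T2 — every target.
Total install cost: 11 + 7 + 3 = 21.
No cover costs less than 21.

21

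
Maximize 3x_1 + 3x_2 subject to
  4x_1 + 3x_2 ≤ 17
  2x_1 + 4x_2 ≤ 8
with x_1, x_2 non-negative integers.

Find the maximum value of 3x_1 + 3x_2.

12

(x_1,x_2)=(4,0) is feasible, giving 12.
(x_1,x_2)=(3,0) is feasible, giving 9.
Maximum is 12 at (x_1,x_2)=(4,0).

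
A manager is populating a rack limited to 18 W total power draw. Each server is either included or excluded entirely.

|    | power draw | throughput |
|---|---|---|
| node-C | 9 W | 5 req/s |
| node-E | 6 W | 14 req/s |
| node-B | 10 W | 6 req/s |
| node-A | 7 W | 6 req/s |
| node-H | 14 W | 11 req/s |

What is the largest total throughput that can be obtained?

node-E + node-B: power draw 6 + 10 = 16 ≤ 18, throughput 14 + 6 = 20.
node-E + node-A: power draw 6 + 7 = 13 ≤ 18, throughput 14 + 6 = 20.
The maximum throughput is 20; one optimal choice is node-E and node-A.

20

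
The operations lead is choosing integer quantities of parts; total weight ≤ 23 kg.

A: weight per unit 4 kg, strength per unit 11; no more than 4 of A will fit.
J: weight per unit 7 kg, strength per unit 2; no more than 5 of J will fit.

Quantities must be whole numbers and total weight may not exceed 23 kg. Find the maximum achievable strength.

Take 4×A and 1×J: weight 23 ≤ 23, strength 4·11 + 1·2 = 46.
A has the best ratio (11/4) and is taken to its limit of 4; remaining capacity is filled optimally with the others.

46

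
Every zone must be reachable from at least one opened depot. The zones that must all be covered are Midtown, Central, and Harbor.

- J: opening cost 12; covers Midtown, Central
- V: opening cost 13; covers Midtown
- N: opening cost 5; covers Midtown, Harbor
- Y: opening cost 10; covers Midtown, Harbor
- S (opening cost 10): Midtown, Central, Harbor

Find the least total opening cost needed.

10

The greedy cost-per-new-zone heuristic would pick N and S for 15, but a cheaper cover exists.
S alone covers Midtown, Central, Harbor — every zone.
Total opening cost: 10.
No cover costs less than 10.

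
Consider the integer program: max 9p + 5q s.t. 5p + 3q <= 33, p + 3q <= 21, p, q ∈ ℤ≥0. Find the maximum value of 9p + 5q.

59

Relaxing integrality, the LP optimum is 59.40 at (p,q) = (6.6, 0), which is not an integer point.
(p,q)=(6,1): 5·6+3·1=33≤33, 1·6+3·1=9≤21, objective 59.
(p,q)=(5,2): 5·5+3·2=31≤33, 1·5+3·2=11≤21, objective 55.
(p,q)=(6,0): 5·6+3·0=30≤33, 1·6+3·0=6≤21, objective 54.
(p,q)=(5,1): 5·5+3·1=28≤33, 1·5+3·1=8≤21, objective 50.
No feasible integer point exceeds 59.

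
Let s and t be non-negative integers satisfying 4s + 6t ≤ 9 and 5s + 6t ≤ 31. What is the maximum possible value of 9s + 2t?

18

The continuous relaxation peaks at (2.25, 0) with value 20.25; rounding to a feasible lattice point costs some objective.
(s,t)=(2,0): 4·2+6·0=8≤9, 5·2+6·0=10≤31, objective 18.
(s,t)=(1,0): 4·1+6·0=4≤9, 5·1+6·0=5≤31, objective 9.
Maximum is 18 at (s,t)=(2,0).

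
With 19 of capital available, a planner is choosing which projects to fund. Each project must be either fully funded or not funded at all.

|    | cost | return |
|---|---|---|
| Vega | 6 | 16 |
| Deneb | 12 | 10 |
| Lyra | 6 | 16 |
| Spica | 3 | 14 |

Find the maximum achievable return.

46

Allowing fractional choices, the relaxed optimum would be about 49.3, but projects are indivisible.
Vega + Spica: cost 6 + 3 = 9 ≤ 19, return 16 + 14 = 30.
Vega + Lyra: cost 6 + 6 = 12 ≤ 19, return 16 + 16 = 32.
Vega + Lyra + Spica: cost 6 + 6 + 3 = 15 ≤ 19, return 16 + 16 + 14 = 46.
Best is Vega, Lyra, and Spica with total return 46.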